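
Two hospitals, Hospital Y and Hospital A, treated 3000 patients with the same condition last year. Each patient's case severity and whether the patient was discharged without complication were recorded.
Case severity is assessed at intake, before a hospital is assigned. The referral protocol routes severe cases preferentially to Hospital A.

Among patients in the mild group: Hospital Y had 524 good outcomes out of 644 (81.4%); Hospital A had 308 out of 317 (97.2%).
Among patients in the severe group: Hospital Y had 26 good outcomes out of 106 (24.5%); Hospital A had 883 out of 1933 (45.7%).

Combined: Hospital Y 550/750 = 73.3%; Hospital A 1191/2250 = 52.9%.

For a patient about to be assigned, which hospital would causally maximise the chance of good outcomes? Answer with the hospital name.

Hospital A

Within every case severity level Hospital A has the higher rate, yet pooled Hospital Y does — Simpson's reversal.
Case severity is set before the hospital has any effect — it is not caused by the hospital — and it independently drives the outcome. That makes it a confounder, so the causal comparison is within case severity levels.
Within each level — mild: 81.4% vs 97.2%; severe: 24.5% vs 45.7% — Hospital A is higher every time.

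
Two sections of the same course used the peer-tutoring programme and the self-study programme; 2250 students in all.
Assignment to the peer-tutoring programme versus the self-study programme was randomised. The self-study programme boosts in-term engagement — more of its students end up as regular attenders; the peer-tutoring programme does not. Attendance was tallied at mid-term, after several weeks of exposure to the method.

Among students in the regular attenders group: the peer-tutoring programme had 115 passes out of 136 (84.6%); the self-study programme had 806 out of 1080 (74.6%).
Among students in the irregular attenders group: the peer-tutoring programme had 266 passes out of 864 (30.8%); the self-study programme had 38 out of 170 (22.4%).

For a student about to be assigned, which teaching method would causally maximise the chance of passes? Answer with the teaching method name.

the peer-tutoring programme is higher inside every mid-term attendance stratum but the self-study programme is higher in aggregate. Whether to stratify depends on how mid-term attendance relates to the teaching method.
Mid-term attendance lies on the pathway teaching method → mid-term attendance → outcome, so adjusting for it blocks the indirect effect. For the total causal effect of teaching method, use the unadjusted pooled rates.
Pooled: the peer-tutoring programme 38.1% vs the self-study programme 67.5%; the self-study programme is higher overall.

the self-study programme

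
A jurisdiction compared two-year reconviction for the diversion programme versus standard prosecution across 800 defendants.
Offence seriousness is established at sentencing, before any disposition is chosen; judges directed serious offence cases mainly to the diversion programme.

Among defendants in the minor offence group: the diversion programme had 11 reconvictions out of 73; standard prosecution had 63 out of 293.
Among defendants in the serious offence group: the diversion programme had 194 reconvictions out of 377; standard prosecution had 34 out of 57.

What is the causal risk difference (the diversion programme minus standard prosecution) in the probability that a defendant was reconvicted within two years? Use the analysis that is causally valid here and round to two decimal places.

-0.07

The imbalance in offence seriousness arose from how defendants were allocated, not from anything the disposition did; and offence seriousness independently affects the outcome. The pooled gap is confounded — condition on offence seriousness.
Adjusting over the population distribution of offence seriousness: 0.458·(0.151−0.215) + 0.542·(0.515−0.596) = -0.074.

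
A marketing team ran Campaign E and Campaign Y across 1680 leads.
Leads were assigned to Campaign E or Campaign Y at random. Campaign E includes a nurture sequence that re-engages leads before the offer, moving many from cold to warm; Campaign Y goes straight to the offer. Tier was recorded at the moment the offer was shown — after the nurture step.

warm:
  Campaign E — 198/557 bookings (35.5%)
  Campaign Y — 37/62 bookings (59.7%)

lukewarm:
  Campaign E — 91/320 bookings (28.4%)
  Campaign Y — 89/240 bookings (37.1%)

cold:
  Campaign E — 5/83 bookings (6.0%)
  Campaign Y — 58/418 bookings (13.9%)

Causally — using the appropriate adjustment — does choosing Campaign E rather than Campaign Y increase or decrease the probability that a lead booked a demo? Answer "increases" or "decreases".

The distribution of engagement tier is itself part of what the campaign does — it is an intermediate outcome. Holding it fixed would remove that part of the effect; the total effect is the pooled difference.
Pooled: Campaign E 30.6% vs Campaign Y 25.6%; Campaign E is higher overall.

increases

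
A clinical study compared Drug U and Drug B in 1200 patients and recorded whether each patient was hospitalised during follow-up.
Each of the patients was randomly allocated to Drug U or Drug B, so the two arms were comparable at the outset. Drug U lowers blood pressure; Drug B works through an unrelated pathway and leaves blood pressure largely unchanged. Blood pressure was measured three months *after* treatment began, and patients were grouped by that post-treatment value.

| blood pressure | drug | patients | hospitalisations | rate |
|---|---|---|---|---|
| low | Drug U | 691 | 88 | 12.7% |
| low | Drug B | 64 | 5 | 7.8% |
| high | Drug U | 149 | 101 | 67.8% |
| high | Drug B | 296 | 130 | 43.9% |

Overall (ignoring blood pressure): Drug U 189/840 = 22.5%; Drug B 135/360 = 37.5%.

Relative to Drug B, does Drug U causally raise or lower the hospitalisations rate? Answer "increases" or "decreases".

Drug B is lower inside every blood pressure stratum but Drug U is lower in aggregate. Whether to stratify depends on how blood pressure relates to the drug.
Stratifying would compare drugs among patients the drugs themselves sorted into blood pressure groups — a form of selection on an intermediate. The unconditioned pooled rates give the total causal effect.
Pooled: Drug U 22.5% vs Drug B 37.5%; Drug U is lower overall.

decreases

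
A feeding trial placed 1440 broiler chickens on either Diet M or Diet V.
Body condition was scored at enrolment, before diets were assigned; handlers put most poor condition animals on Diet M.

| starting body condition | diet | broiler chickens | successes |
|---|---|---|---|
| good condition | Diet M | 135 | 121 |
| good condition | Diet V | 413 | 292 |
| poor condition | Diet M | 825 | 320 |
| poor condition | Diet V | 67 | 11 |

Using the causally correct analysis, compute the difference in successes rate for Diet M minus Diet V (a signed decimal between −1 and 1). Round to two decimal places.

The starting body condition-specific comparison favours Diet M throughout, but the pooled figures favour Diet V. The question is whether to condition on starting body condition.
Here starting body condition is a common cause — it drives both which diet a case falls under and the outcome. The crude comparison mixes populations; the stratum-specific rates are the causally relevant ones.
Adjusting over the population distribution of starting body condition: 0.381·(0.896−0.707) + 0.619·(0.388−0.164) = +0.211.

+0.21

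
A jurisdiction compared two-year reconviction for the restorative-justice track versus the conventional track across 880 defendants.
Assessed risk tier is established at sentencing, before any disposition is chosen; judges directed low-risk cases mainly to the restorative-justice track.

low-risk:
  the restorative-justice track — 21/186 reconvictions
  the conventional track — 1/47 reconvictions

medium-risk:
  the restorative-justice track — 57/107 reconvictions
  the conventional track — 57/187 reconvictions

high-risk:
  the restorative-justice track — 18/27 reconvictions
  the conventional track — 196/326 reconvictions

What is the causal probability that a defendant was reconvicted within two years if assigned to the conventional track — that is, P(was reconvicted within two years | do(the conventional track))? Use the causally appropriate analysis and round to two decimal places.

0.35

The imbalance in assessed risk tier arose from how defendants were allocated, not from anything the disposition did; and assessed risk tier independently affects the outcome. The pooled gap is confounded — condition on assessed risk tier.
Standardising the conventional track to the population assessed risk tier mix: 0.265·1/47 + 0.334·57/187 + 0.401·196/326 = 0.349.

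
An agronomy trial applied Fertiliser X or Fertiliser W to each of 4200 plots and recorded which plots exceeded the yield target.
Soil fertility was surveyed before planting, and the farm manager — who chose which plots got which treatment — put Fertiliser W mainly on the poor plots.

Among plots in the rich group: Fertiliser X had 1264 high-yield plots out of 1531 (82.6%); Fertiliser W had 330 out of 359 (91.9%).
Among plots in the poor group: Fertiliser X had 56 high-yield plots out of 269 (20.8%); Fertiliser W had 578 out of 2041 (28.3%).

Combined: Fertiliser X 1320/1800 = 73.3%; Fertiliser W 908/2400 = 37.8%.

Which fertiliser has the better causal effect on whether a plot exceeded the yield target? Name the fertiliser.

Fertiliser W

Soil fertility satisfies the back-door criterion: it is not a descendant of the fertiliser, and it blocks the spurious path from fertiliser to outcome. Adjusting for it (i.e., using the within-soil fertility rates) gives the causal effect.
Within each level — rich: 82.6% vs 91.9%; poor: 20.8% vs 28.3% — Fertiliser W is higher every time.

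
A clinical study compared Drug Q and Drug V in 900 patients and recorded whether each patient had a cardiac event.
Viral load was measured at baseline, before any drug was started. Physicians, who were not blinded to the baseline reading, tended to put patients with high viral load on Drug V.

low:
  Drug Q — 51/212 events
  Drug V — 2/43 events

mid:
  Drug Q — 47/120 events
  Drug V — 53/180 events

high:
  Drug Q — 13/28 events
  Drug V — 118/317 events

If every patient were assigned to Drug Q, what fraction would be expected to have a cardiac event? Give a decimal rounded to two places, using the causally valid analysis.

0.38

The imbalance in viral load arose from how patients were allocated, not from anything the drug did; and viral load independently affects the outcome. The pooled gap is confounded — condition on viral load.
Standardising Drug Q to the population viral load mix: 0.283·51/212 + 0.333·47/120 + 0.383·13/28 = 0.377.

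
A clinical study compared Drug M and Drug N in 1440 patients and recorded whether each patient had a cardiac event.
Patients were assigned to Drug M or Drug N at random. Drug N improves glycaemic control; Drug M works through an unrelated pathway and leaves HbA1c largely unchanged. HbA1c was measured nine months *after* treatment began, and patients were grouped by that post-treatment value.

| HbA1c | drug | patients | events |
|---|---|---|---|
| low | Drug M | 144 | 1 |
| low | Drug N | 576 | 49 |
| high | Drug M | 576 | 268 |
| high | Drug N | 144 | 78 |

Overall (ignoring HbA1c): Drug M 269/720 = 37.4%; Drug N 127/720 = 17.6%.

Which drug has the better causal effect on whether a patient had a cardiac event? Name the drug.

Within every HbA1c level Drug M has the lower rate, yet pooled Drug N does — Simpson's reversal.
Because the drug influences HbA1c, HbA1c is a post-treatment mediator, not a confounder. Stratifying on it would bias the estimate; the causal effect is the crude pooled difference.
Pooled: Drug M 37.4% vs Drug N 17.6%; Drug N is lower overall.

Drug N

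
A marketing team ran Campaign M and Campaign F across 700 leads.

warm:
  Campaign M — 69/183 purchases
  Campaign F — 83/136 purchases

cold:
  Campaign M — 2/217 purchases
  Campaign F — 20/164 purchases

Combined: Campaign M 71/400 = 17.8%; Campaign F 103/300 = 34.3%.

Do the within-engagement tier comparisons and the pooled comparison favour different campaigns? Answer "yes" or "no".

no

Within each engagement tier level (warm 37.7% vs 61.0%; cold 0.9% vs 12.2%), Campaign F has the higher rate every time. Pooled: 17.8% vs 34.3% — Campaign F has the higher rate overall. They agree.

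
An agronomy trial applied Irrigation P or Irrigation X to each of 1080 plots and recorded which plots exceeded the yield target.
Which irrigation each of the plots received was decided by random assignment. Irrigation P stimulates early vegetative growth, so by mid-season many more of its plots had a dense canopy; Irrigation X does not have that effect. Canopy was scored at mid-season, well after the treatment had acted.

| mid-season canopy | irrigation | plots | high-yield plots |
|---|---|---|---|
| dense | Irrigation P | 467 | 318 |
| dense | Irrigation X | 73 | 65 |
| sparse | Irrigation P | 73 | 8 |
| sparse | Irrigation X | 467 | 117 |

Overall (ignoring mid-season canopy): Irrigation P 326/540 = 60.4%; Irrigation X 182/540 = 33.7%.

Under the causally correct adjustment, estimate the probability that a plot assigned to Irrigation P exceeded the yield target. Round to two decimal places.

0.60

The mid-season canopy-specific comparison favours Irrigation X throughout, but the pooled figures favour Irrigation P. The question is whether to condition on mid-season canopy.
Mid-season canopy here is a post-treatment variable shaped by the irrigation; conditioning on it would introduce bias rather than remove it. The overall comparison is the causal one.
So P(outcome | do(Irrigation P)) is just the pooled rate for Irrigation P: 326/540 = 0.604.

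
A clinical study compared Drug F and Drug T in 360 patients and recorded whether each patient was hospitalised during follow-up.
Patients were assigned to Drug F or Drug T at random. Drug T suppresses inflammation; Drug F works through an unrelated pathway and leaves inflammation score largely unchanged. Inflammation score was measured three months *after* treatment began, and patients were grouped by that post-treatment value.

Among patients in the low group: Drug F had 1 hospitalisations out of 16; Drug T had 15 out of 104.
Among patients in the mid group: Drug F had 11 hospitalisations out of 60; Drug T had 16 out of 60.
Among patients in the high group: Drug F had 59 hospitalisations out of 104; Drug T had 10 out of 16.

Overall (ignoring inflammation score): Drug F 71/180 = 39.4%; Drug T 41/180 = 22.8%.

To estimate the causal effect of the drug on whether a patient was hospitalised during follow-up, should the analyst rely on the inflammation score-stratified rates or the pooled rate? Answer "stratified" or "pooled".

Inflammation score here is a post-treatment variable shaped by the drug; conditioning on it would introduce bias rather than remove it. The overall comparison is the causal one.
Pooled: Drug F 39.4% vs Drug T 22.8%; Drug T is lower overall.

pooled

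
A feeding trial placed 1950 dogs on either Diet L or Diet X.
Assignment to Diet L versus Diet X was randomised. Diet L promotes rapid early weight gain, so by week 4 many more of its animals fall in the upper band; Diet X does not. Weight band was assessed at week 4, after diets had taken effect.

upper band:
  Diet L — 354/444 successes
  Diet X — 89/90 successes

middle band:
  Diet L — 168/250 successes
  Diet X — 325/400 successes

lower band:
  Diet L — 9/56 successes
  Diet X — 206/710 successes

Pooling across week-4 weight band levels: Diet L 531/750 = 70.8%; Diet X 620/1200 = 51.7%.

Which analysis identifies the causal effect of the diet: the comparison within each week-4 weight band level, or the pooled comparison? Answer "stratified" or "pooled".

Stratifying would compare diets among dogs the diets themselves sorted into week-4 weight band groups — a form of selection on an intermediate. The unconditioned pooled rates give the total causal effect.
Pooled: Diet L 70.8% vs Diet X 51.7%; Diet L is higher overall.

pooled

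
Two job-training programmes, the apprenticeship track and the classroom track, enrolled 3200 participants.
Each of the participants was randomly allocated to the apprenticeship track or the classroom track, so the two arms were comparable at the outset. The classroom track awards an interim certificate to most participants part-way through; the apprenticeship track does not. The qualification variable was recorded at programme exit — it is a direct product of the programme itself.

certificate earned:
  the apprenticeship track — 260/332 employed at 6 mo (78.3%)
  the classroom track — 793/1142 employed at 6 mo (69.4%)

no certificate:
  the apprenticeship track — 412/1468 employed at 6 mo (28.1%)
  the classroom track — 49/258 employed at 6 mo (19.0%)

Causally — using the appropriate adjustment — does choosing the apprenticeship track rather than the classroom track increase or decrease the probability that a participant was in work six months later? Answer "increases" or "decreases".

decreases

Qualification attained during the programme is downstream of the programme. One should not condition on a consequence of treatment, so the overall rates are the right comparison.
Pooled: the apprenticeship track 37.3% vs the classroom track 60.1%; the classroom track is higher overall.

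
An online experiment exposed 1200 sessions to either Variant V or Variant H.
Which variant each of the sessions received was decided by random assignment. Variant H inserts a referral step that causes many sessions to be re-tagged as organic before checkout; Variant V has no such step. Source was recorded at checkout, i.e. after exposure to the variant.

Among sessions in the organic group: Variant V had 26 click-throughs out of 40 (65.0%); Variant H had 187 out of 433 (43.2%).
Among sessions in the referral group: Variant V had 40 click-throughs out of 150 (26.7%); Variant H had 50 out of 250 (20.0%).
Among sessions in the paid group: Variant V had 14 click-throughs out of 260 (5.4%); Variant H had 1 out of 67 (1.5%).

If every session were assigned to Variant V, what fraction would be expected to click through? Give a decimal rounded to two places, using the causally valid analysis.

0.18

Traffic source lies on the pathway variant → traffic source → outcome, so adjusting for it blocks the indirect effect. For the total causal effect of variant, use the unadjusted pooled rates.
So P(outcome | do(Variant V)) is just the pooled rate for Variant V: 80/450 = 0.178.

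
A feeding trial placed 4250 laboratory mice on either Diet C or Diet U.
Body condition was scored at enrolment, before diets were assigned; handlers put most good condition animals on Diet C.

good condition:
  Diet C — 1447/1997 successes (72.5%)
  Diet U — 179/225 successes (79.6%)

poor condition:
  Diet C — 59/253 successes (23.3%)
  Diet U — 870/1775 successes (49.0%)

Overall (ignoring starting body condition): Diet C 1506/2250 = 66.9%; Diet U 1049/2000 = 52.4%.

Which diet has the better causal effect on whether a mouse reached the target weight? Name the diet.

The starting body condition-specific comparison favours Diet U throughout, but the pooled figures favour Diet C. The question is whether to condition on starting body condition.
Since starting body condition is a pre-existing factor (not a product of the diet) and it affects the outcome on its own, it is a confounder. The stratified rates, not the pooled rate, identify the causal effect.
Within each level — good condition: 72.5% vs 79.6%; poor condition: 23.3% vs 49.0% — Diet U is higher every time.

Diet U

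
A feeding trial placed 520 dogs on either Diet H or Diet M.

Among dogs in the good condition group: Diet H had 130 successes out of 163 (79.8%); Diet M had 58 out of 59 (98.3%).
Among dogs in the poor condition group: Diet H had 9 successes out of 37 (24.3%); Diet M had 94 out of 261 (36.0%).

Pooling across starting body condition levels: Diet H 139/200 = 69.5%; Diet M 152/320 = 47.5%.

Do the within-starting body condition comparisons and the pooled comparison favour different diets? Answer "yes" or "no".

Within each starting body condition level (good condition 79.8% vs 98.3%; poor condition 24.3% vs 36.0%), Diet M has the higher rate every time. Pooled: 69.5% vs 47.5% — Diet H has the higher rate overall. The two comparisons disagree.

yes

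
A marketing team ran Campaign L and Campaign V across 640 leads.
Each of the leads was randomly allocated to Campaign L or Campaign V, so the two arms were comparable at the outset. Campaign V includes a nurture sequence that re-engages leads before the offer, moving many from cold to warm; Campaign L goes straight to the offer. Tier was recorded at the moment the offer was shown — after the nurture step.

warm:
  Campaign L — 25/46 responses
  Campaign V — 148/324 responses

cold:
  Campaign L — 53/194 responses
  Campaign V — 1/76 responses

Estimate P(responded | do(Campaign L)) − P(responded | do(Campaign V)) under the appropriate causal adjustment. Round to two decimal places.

-0.05

The distribution of engagement tier is itself part of what the campaign does — it is an intermediate outcome. Holding it fixed would remove that part of the effect; the total effect is the pooled difference.
The causal difference is the pooled difference: 0.325 − 0.372 = -0.048.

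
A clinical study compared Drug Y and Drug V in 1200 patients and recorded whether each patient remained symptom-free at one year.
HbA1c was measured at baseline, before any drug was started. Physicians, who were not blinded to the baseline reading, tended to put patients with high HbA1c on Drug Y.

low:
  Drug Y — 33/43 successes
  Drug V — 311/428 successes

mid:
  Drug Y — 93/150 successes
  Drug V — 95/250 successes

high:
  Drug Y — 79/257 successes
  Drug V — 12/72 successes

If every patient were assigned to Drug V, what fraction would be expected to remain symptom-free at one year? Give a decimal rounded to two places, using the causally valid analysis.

0.46

Here HbA1c is a common cause — it drives both which drug a case falls under and the outcome. The crude comparison mixes populations; the stratum-specific rates are the causally relevant ones.
Standardising Drug V to the population HbA1c mix: 0.393·311/428 + 0.333·95/250 + 0.274·12/72 = 0.458.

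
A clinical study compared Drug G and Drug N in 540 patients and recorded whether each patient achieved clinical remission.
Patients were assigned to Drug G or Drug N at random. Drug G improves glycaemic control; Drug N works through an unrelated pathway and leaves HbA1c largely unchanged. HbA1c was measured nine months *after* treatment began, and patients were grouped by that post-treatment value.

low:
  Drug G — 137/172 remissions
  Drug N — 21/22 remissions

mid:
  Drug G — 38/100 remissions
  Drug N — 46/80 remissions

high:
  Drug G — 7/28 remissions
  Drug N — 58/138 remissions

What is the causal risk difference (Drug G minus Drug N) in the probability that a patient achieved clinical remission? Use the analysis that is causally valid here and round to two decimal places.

HbA1c lies on the pathway drug → HbA1c → outcome, so adjusting for it blocks the indirect effect. For the total causal effect of drug, use the unadjusted pooled rates.
The causal difference is the pooled difference: 0.607 − 0.521 = +0.086.

+0.09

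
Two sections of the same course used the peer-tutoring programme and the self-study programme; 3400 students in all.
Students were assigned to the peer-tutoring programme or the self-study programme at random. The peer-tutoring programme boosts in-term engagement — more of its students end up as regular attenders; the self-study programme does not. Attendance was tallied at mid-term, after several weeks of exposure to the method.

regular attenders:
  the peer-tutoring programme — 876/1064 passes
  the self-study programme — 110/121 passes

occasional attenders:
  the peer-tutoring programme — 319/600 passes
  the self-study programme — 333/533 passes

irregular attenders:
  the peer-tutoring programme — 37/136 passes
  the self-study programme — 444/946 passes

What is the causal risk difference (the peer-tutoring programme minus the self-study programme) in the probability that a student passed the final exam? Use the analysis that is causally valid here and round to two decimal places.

Mid-term attendance here is a post-treatment variable shaped by the teaching method; conditioning on it would introduce bias rather than remove it. The overall comparison is the causal one.
The causal difference is the pooled difference: 0.684 − 0.554 = +0.130.

+0.13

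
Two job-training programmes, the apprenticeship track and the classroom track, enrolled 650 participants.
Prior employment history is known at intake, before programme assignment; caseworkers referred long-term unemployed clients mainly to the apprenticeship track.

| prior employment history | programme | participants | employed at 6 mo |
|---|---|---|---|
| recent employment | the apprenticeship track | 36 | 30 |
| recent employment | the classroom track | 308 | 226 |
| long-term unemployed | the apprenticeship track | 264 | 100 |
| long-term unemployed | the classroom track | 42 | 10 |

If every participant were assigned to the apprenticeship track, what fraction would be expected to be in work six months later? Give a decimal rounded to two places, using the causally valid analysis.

0.62

The stratified and pooled comparisons disagree (the apprenticeship track wins within each prior employment history; the classroom track wins overall), so the answer turns on the causal role of prior employment history.
Prior employment history is set before the programme has any effect — it is not caused by the programme — and it independently drives the outcome. That makes it a confounder, so the causal comparison is within prior employment history levels.
Standardising the apprenticeship track to the population prior employment history mix: 0.529·30/36 + 0.471·100/264 = 0.619.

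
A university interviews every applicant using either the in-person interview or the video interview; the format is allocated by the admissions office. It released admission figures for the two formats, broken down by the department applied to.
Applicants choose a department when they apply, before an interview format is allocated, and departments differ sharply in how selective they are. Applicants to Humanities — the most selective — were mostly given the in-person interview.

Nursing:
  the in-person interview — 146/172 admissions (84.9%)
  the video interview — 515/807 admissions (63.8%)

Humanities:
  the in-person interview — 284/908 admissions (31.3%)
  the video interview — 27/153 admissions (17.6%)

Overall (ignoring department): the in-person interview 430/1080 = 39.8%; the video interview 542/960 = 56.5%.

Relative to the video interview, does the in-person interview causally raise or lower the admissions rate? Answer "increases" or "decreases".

Nothing the interview format does changes department; the imbalance is an allocation artefact. With department also predicting the outcome, the pooled figure is confounded, and the within-stratum comparison is the causal one.
Within each level — Nursing: 84.9% vs 63.8%; Humanities: 31.3% vs 17.6% — the in-person interview is higher every time.

increases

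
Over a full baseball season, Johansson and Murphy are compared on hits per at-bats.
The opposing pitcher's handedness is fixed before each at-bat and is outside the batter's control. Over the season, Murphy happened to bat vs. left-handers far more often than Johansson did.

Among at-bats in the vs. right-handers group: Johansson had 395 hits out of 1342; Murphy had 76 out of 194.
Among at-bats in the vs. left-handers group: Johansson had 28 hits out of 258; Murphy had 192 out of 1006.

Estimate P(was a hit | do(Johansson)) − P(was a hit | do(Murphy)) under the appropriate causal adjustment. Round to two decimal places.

Pitcher handedness is set before the player has any effect — it is not caused by the player — and it independently drives the outcome. That makes it a confounder, so the causal comparison is within pitcher handedness levels.
Adjusting over the population distribution of pitcher handedness: 0.549·(0.294−0.392) + 0.451·(0.109−0.191) = -0.091.

-0.09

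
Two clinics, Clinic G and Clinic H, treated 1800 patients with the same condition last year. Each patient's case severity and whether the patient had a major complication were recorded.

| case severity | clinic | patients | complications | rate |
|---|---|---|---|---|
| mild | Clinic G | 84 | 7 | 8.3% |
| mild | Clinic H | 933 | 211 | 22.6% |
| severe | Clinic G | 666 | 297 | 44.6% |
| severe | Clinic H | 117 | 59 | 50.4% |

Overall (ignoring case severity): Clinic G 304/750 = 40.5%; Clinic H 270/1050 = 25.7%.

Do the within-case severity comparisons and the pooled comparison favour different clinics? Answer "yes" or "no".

yes

Within each case severity level (mild 8.3% vs 22.6%; severe 44.6% vs 50.4%), Clinic G has the lower rate every time. Pooled: 40.5% vs 25.7% — Clinic H has the lower rate overall. The two comparisons disagree.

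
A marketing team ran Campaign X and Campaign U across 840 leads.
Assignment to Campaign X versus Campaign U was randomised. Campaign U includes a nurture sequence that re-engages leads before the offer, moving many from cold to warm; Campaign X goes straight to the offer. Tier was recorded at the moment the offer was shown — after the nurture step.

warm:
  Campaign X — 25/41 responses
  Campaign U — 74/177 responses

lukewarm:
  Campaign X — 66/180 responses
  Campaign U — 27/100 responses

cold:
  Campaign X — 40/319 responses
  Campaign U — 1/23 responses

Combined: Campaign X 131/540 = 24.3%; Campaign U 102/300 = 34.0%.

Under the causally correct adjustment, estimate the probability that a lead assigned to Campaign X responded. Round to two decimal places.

0.24

The distribution of engagement tier is itself part of what the campaign does — it is an intermediate outcome. Holding it fixed would remove that part of the effect; the total effect is the pooled difference.
So P(outcome | do(Campaign X)) is just the pooled rate for Campaign X: 131/540 = 0.243.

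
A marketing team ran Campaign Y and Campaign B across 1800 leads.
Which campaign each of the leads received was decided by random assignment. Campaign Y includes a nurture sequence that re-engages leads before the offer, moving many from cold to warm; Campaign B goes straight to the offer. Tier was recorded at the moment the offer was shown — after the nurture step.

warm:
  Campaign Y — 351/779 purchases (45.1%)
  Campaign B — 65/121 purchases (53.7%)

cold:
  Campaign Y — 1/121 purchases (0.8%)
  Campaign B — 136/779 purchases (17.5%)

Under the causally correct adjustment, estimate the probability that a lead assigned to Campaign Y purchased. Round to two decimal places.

The stratified and pooled comparisons disagree (Campaign B wins within each engagement tier; Campaign Y wins overall), so the answer turns on the causal role of engagement tier.
Engagement tier lies on the pathway campaign → engagement tier → outcome, so adjusting for it blocks the indirect effect. For the total causal effect of campaign, use the unadjusted pooled rates.
So P(outcome | do(Campaign Y)) is just the pooled rate for Campaign Y: 352/900 = 0.391.

0.39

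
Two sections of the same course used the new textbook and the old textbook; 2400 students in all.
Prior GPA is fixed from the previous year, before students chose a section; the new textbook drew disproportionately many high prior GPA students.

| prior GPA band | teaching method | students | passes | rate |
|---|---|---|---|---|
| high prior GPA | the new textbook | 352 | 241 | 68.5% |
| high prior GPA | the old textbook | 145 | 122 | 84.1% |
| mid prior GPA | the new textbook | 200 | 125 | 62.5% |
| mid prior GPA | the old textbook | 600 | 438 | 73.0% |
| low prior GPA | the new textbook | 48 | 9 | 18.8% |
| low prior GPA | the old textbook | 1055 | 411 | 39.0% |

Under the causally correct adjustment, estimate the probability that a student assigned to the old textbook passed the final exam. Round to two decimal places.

0.60

the old textbook is higher inside every prior GPA band stratum but the new textbook is higher in aggregate. Whether to stratify depends on how prior GPA band relates to the teaching method.
The imbalance in prior GPA band arose from how students were allocated, not from anything the teaching method did; and prior GPA band independently affects the outcome. The pooled gap is confounded — condition on prior GPA band.
Standardising the old textbook to the population prior GPA band mix: 0.207·122/145 + 0.333·438/600 + 0.460·411/1055 = 0.597.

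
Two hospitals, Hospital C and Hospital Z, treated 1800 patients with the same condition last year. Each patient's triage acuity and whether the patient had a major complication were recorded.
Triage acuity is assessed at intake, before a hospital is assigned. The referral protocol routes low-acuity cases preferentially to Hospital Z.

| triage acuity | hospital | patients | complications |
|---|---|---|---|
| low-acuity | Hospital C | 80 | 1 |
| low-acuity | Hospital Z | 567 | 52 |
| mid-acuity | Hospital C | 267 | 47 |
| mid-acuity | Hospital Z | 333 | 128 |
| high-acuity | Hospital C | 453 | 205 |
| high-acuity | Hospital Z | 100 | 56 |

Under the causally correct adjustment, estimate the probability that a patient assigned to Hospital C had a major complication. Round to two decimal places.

0.20

Triage acuity differs across hospitals for reasons unrelated to any effect of the hospital itself, and it separately predicts the outcome — a classic confounder. We must compare within triage acuity levels.
Standardising Hospital C to the population triage acuity mix: 0.359·1/80 + 0.333·47/267 + 0.307·205/453 = 0.202.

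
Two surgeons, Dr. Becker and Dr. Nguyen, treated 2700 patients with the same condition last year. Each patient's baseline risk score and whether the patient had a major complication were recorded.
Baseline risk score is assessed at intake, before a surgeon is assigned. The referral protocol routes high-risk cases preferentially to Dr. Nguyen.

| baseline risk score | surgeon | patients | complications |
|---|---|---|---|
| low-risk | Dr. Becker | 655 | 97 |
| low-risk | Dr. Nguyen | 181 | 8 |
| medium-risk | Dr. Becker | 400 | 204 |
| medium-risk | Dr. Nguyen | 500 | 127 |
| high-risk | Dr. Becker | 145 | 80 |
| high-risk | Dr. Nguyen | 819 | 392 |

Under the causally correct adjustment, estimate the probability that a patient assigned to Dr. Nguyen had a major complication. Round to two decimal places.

0.27

The stratified and pooled comparisons disagree (Dr. Nguyen wins within each baseline risk score; Dr. Becker wins overall), so the answer turns on the causal role of baseline risk score.
Baseline risk score is set before the surgeon has any effect — it is not caused by the surgeon — and it independently drives the outcome. That makes it a confounder, so the causal comparison is within baseline risk score levels.
Standardising Dr. Nguyen to the population baseline risk score mix: 0.310·8/181 + 0.333·127/500 + 0.357·392/819 = 0.269.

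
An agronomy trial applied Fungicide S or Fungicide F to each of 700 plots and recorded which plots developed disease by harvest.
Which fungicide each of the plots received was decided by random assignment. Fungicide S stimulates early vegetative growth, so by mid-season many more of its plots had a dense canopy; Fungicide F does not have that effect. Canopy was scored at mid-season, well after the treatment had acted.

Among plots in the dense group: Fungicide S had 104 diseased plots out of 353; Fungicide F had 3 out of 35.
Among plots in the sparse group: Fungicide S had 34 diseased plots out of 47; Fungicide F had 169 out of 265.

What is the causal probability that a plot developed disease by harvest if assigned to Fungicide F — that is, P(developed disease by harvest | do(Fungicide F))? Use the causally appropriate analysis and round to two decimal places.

0.57

Within every mid-season canopy level Fungicide F has the lower rate, yet pooled Fungicide S does — Simpson's reversal.
Because the fungicide influences mid-season canopy, mid-season canopy is a post-treatment mediator, not a confounder. Stratifying on it would bias the estimate; the causal effect is the crude pooled difference.
So P(outcome | do(Fungicide F)) is just the pooled rate for Fungicide F: 172/300 = 0.573.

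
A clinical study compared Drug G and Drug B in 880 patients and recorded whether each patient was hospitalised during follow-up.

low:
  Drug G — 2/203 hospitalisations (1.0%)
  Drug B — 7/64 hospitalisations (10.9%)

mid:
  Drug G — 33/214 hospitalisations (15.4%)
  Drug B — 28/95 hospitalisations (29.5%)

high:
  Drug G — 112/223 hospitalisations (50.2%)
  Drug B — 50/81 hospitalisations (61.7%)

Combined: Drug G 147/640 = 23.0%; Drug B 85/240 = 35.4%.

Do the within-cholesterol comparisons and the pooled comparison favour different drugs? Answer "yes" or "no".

no

Within each cholesterol level (low 1.0% vs 10.9%; mid 15.4% vs 29.5%; high 50.2% vs 61.7%), Drug G has the lower rate every time. Pooled: 23.0% vs 35.4% — Drug G has the lower rate overall. They agree.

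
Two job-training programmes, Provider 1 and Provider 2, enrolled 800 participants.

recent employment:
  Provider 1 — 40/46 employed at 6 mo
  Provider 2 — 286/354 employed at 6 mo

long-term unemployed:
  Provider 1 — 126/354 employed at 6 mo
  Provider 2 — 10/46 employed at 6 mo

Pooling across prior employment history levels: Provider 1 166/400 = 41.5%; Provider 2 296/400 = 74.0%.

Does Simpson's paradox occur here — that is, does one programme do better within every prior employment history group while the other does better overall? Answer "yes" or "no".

yes

Within each prior employment history level (recent employment 87.0% vs 80.8%; long-term unemployed 35.6% vs 21.7%), Provider 1 has the higher rate every time. Pooled: 41.5% vs 74.0% — Provider 2 has the higher rate overall. The two comparisons disagree.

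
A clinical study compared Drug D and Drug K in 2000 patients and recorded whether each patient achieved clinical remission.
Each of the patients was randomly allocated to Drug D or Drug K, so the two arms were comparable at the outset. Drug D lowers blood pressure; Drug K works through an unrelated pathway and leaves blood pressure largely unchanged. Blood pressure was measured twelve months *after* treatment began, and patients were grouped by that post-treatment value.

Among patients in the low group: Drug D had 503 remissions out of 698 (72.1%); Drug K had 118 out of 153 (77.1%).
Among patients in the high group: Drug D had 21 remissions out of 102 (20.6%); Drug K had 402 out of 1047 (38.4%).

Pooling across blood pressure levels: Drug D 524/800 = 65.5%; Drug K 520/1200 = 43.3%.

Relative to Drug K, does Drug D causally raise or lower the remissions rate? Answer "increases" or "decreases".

increases

Blood pressure lies on the pathway drug → blood pressure → outcome, so adjusting for it blocks the indirect effect. For the total causal effect of drug, use the unadjusted pooled rates.
Pooled: Drug D 65.5% vs Drug K 43.3%; Drug D is higher overall.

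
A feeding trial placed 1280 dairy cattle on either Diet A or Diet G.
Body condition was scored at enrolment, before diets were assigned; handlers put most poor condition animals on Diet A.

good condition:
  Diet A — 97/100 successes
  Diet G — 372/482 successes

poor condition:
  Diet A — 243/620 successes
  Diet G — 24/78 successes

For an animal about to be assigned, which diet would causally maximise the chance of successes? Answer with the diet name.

Diet A

The stratified and pooled comparisons disagree (Diet A wins within each starting body condition; Diet G wins overall), so the answer turns on the causal role of starting body condition.
Here starting body condition is a common cause — it drives both which diet a case falls under and the outcome. The crude comparison mixes populations; the stratum-specific rates are the causally relevant ones.
Within each level — good condition: 97.0% vs 77.2%; poor condition: 39.2% vs 30.8% — Diet A is higher every time.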